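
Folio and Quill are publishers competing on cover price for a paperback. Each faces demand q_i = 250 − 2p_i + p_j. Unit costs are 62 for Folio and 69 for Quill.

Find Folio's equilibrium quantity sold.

127.2

Folio's profit: π = (p_{Folio} − 62)(250 − 2p_{Folio} + p_{Quill}).
∂π/∂p_{Folio} = 374 − 4p_{Folio} + p_{Quill} = 0 ⇒ p_{Folio} = 93.5 + 0.25p_{Quill}.
Similarly p_{Quill} = 97 + 0.25p_{Folio}.
Substituting the second reaction function into the first: p_{Folio} = 93.5 + 0.25(97 + 0.25p_{Folio}), which gives 0.9375p_{Folio} = 117.75 ⇒ p_{Folio} = 125.6.
Then p_{Quill} = 97 + 0.25·125.6 = 128.4.
q_{Folio} = 250 − 2·125.6 + 128.4 = 127.2.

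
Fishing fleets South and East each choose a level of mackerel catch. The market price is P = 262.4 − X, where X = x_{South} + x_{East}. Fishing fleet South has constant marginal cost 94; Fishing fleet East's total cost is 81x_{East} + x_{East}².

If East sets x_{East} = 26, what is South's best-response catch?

Fishing fleet South's profit: π = x_{South}(262.4 − (x_{South} + x_{East})) − 94x_{South}.
∂π/∂x_{South} = 168.4 − 2x_{South} − x_{East} = 0, so x_{South} = 84.2 − 0.5x_{East}.
At x_{East} = 26: x_{South} = 84.2 − 0.5·26 = 71.2.

71.2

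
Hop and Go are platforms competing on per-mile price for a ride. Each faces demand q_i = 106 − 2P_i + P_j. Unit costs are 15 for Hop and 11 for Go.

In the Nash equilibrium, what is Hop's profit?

1776.08

Hop's profit: π = (P_{Hop} − 15)(106 − 2P_{Hop} + P_{Go}).
∂π/∂P_{Hop} = 136 − 4P_{Hop} + P_{Go} = 0 ⇒ P_{Hop} = 34 + 0.25P_{Go}.
Similarly P_{Go} = 32 + 0.25P_{Hop}.
Substituting the second reaction function into the first: P_{Hop} = 34 + 0.25(32 + 0.25P_{Hop}), which gives 0.9375P_{Hop} = 42 ⇒ P_{Hop} = 44.8.
Then P_{Go} = 32 + 0.25·44.8 = 43.2.
q_{Hop} = 106 − 2·44.8 + 43.2 = 59.6.
Profit = (44.8 − 15)·59.6 = 1776.08.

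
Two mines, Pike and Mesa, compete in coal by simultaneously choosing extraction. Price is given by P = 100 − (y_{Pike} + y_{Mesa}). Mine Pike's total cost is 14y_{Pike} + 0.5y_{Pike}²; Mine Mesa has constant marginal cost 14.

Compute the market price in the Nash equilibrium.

Mine Pike's profit: π = y_{Pike}(100 − (y_{Pike} + y_{Mesa})) − 14y_{Pike} − 0.5y_{Pike}².
∂π/∂y_{Pike} = 86 − 3y_{Pike} − y_{Mesa} = 0, so y_{Pike} = 86/3 − (1/3)y_{Mesa}.
For Mesa: ∂π/∂y_{Mesa} = 86 − 2y_{Mesa} − y_{Pike} = 0 ⇒ y_{Mesa} = 43 − 0.5y_{Pike}.
Plugging y_{Mesa} into Pike's best response: y_{Pike} = 86/3 − (1/3)(43 − 0.5y_{Pike}) ⇒ (5/6)y_{Pike} = 43/3, so y_{Pike} = 17.2.
Then y_{Mesa} = 43 − 0.5·17.2 = 34.4.
Equilibrium price: P = 100 − 51.6 = 48.4.

48.4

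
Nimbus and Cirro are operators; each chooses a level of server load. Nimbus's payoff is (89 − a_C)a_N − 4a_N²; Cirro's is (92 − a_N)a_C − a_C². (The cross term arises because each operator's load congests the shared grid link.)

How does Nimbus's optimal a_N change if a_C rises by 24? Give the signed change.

-3

Expanding Nimbus's payoff: 89a_N − a_Ca_N − 4a_N².
∂π/∂a_N = 89 − a_C − 8a_N = 0, so a_N = 11.125 − 0.125a_C.
The reaction-function slope is −0.125, so a 24-unit rise in a_C moves a_N by −0.125 × 24 = −3. Nimbus's best response falls — the actions are strategic substitutes.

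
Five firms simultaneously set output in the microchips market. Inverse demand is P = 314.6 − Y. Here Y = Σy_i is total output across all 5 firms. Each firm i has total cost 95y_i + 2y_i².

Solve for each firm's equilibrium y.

A representative firm's profit is π_i = y_i(314.6 − Y) − 95y_i − 2y_i², with Y = y_i + Σ_{j≠i} y_j.
First-order condition: 219.6 − 6y_i − Σ_{j≠i} y_j = 0.
Imposing symmetry (y_j = y for all j) turns Σ_{j≠i} y_j into 4y, so 219.6 = 10y and y = 21.96.

21.96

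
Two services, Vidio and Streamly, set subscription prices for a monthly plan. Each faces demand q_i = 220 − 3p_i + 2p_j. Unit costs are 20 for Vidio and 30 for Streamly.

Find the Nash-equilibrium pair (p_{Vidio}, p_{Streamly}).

Vidio's profit: π = (p_{Vidio} − 20)(220 − 3p_{Vidio} + 2p_{Streamly}).
∂π/∂p_{Vidio} = 280 − 6p_{Vidio} + 2p_{Streamly} = 0 ⇒ p_{Vidio} = 140/3 + (1/3)p_{Streamly}.
Similarly p_{Streamly} = 155/3 + (1/3)p_{Vidio}.
Substituting the second reaction function into the first: p_{Vidio} = 140/3 + (1/3)(155/3 + (1/3)p_{Vidio}), which gives (8/9)p_{Vidio} = 575/9 ⇒ p_{Vidio} = 71.875.
Then p_{Streamly} = 155/3 + (1/3)·71.875 = 75.625.

71.875, 75.625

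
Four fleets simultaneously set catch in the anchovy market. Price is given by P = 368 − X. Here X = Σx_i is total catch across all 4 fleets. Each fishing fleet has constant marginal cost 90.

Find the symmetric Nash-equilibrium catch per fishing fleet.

55.6

A representative fishing fleet's profit is π_i = x_i(368 − X) − 90x_i, with X = x_i + Σ_{j≠i} x_j.
First-order condition: 278 − 2x_i − Σ_{j≠i} x_j = 0.
Imposing symmetry (x_j = x for all j) turns Σ_{j≠i} x_j into 3x, so 278 = 5x and x = 55.6.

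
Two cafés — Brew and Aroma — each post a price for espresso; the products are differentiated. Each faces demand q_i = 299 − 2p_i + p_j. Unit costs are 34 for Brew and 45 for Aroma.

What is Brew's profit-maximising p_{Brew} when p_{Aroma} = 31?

Brew's profit: π = (p_{Brew} − 34)(299 − 2p_{Brew} + p_{Aroma}).
∂π/∂p_{Brew} = 367 − 4p_{Brew} + p_{Aroma} = 0 ⇒ p_{Brew} = 91.75 + 0.25p_{Aroma}.
At p_{Aroma} = 31: p_{Brew} = 91.75 + 0.25·31 = 99.5.

99.5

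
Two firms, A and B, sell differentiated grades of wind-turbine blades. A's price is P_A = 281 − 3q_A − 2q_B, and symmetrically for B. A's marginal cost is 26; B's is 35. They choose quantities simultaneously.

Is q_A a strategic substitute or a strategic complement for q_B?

Firm A's profit: π = q_A(281 − 3q_A − 2q_B) − 26q_A.
∂π/∂q_A = 255 − 6q_A − 2q_B = 0 ⇒ q_A = 42.5 − (1/3)q_B.
The best-response slope dq_A/dq_B = −1/3 < 0: the reaction function is downward-sloping, so the choices are strategic substitutes.

strategic substitutes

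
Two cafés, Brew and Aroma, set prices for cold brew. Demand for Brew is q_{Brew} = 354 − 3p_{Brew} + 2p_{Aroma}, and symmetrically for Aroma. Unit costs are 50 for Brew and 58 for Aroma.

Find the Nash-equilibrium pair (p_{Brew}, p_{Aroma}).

Brew's profit: π = (p_{Brew} − 50)(354 − 3p_{Brew} + 2p_{Aroma}).
∂π/∂p_{Brew} = 504 − 6p_{Brew} + 2p_{Aroma} = 0 ⇒ p_{Brew} = 84 + (1/3)p_{Aroma}.
Similarly p_{Aroma} = 88 + (1/3)p_{Brew}.
Substituting the second reaction function into the first: p_{Brew} = 84 + (1/3)(88 + (1/3)p_{Brew}), which gives (8/9)p_{Brew} = 340/3 ⇒ p_{Brew} = 127.5.
Then p_{Aroma} = 88 + (1/3)·127.5 = 130.5.

127.5, 130.5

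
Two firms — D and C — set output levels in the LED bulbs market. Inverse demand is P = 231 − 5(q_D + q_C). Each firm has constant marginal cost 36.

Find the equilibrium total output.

Firm D's profit: π = q_D(231 − 5(q_D + q_C)) − 36q_D.
∂π/∂q_D = 195 − 10q_D − 5q_C = 0, so q_D = 19.5 − 0.5q_C.
By symmetry q_C = q_D; substituting into the reaction function, 1.5q_D = 19.5 and q_D = 13.
Total output: 13 + 13 = 26.

26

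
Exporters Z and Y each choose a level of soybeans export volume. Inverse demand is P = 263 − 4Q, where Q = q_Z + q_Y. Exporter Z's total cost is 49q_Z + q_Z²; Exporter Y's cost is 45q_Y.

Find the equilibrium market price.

127.75

Exporter Z's profit: π = q_Z(263 − 4(q_Z + q_Y)) − 49q_Z − q_Z².
∂π/∂q_Z = 214 − 10q_Z − 4q_Y = 0, so q_Z = 21.4 − 0.4q_Y.
For Y: ∂π/∂q_Y = 218 − 8q_Y − 4q_Z = 0 ⇒ q_Y = 27.25 − 0.5q_Z.
Solving the two reaction functions simultaneously: (1 − (−0.4)(−0.5))q_Z = 21.4 − 0.4·27.25, so 0.8q_Z = 10.5 and q_Z = 13.125.
Then q_Y = 27.25 − 0.5·13.125 = 20.6875.
Equilibrium price: P = 263 − 4·33.8125 = 127.75.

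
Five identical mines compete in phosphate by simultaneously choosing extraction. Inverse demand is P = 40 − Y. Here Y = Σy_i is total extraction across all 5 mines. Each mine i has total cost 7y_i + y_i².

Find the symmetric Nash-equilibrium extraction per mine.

4.125

A representative mine's profit is π_i = y_i(40 − Y) − 7y_i − y_i², with Y = y_i + Σ_{j≠i} y_j.
First-order condition: 33 − 4y_i − Σ_{j≠i} y_j = 0.
Imposing symmetry (y_j = y for all j) turns Σ_{j≠i} y_j into 4y, so 33 = 8y and y = 4.125.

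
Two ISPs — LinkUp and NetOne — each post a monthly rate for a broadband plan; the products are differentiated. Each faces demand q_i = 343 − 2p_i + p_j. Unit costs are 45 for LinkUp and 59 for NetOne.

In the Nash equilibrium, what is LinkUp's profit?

LinkUp's profit: π = (p_{LinkUp} − 45)(343 − 2p_{LinkUp} + p_{NetOne}).
∂π/∂p_{LinkUp} = 433 − 4p_{LinkUp} + p_{NetOne} = 0 ⇒ p_{LinkUp} = 108.25 + 0.25p_{NetOne}.
Similarly p_{NetOne} = 115.25 + 0.25p_{LinkUp}.
Substituting the second reaction function into the first: p_{LinkUp} = 108.25 + 0.25(115.25 + 0.25p_{LinkUp}), which gives 0.9375p_{LinkUp} = 137.0625 ⇒ p_{LinkUp} = 146.2.
Then p_{NetOne} = 115.25 + 0.25·146.2 = 151.8.
q_{LinkUp} = 343 − 2·146.2 + 151.8 = 202.4.
Profit = (146.2 − 45)·202.4 = 20482.88.

20482.88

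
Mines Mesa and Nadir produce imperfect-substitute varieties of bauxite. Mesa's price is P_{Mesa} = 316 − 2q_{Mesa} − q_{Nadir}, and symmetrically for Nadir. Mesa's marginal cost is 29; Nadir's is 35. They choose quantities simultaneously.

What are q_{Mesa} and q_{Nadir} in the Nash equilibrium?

Mine Mesa's profit: π = q_{Mesa}(316 − 2q_{Mesa} − q_{Nadir}) − 29q_{Mesa}.
∂π/∂q_{Mesa} = 287 − 4q_{Mesa} − q_{Nadir} = 0 ⇒ q_{Mesa} = 71.75 − 0.25q_{Nadir}.
Similarly q_{Nadir} = 70.25 − 0.25q_{Mesa}.
Plugging q_{Nadir} into Mesa's best response: q_{Mesa} = 71.75 − 0.25(70.25 − 0.25q_{Mesa}) ⇒ 0.9375q_{Mesa} = 54.1875, so q_{Mesa} = 57.8.
Then q_{Nadir} = 70.25 − 0.25·57.8 = 55.8.

57.8, 55.8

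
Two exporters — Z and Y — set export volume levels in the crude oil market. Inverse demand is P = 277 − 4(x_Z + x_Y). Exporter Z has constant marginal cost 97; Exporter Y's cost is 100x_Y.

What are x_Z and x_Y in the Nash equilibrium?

Exporter Z's profit: π = x_Z(277 − 4(x_Z + x_Y)) − 97x_Z.
∂π/∂x_Z = 180 − 8x_Z − 4x_Y = 0, so x_Z = 22.5 − 0.5x_Y.
By the same steps for Y: x_Y = 22.125 − 0.5x_Z.
Plugging x_Y into Z's best response: x_Z = 22.5 − 0.5(22.125 − 0.5x_Z) ⇒ 0.75x_Z = 11.4375, so x_Z = 15.25.
Then x_Y = 22.125 − 0.5·15.25 = 14.5.

15.25, 14.5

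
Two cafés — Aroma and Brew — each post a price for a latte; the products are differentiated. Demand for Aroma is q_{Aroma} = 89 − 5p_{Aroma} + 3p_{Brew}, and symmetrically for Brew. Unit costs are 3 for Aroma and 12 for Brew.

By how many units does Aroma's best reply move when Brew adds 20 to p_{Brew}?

Aroma's profit: π = (p_{Aroma} − 3)(89 − 5p_{Aroma} + 3p_{Brew}).
∂π/∂p_{Aroma} = 104 − 10p_{Aroma} + 3p_{Brew} = 0 ⇒ p_{Aroma} = 10.4 + 0.3p_{Brew}.
The reaction-function slope is 0.3, so a 20-unit rise in p_{Brew} moves p_{Aroma} by 0.3 × 20 = 6. Aroma's best response rises — the actions are strategic complements.

6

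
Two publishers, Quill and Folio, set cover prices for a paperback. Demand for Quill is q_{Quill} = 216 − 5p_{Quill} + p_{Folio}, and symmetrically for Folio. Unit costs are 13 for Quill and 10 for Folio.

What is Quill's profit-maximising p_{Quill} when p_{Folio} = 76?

Quill's profit: π = (p_{Quill} − 13)(216 − 5p_{Quill} + p_{Folio}).
∂π/∂p_{Quill} = 281 − 10p_{Quill} + p_{Folio} = 0 ⇒ p_{Quill} = 28.1 + 0.1p_{Folio}.
At p_{Folio} = 76: p_{Quill} = 28.1 + 0.1·76 = 35.7.

35.7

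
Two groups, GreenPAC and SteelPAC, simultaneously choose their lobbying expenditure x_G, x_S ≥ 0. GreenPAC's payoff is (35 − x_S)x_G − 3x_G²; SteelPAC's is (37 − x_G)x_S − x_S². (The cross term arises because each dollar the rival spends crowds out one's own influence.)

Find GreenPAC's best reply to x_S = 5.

Expanding GreenPAC's payoff: 35x_G − x_Sx_G − 3x_G².
∂π/∂x_G = 35 − x_S − 6x_G = 0, so x_G = 35/6 − (1/6)x_S.
At x_S = 5: x_G = 35/6 − (1/6)·5 = 5.

5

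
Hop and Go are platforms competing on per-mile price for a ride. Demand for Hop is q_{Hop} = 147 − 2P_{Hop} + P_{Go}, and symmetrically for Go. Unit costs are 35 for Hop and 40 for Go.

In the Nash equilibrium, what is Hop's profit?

Hop's profit: π = (P_{Hop} − 35)(147 − 2P_{Hop} + P_{Go}).
∂π/∂P_{Hop} = 217 − 4P_{Hop} + P_{Go} = 0 ⇒ P_{Hop} = 54.25 + 0.25P_{Go}.
Similarly P_{Go} = 56.75 + 0.25P_{Hop}.
Solving the two reaction functions simultaneously: (1 − (0.25)(0.25))P_{Hop} = 54.25 + 0.25·56.75, so 0.9375P_{Hop} = 68.4375 and P_{Hop} = 73.
Then P_{Go} = 56.75 + 0.25·73 = 75.
q_{Hop} = 147 − 2·73 + 75 = 76.
Profit = (73 − 35)·76 = 2888.

2888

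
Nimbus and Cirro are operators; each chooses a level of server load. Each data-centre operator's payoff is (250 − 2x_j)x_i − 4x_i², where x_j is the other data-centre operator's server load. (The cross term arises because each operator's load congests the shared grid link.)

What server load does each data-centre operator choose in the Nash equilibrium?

25

Nimbus's payoff is (250 − 2x_C)x_N − 4x_N².
∂π/∂x_N = 250 − 2x_C − 8x_N = 0, so x_N = 31.25 − 0.25x_C.
The game is symmetric, so in equilibrium x_C = x_N: the reaction function gives 1.25x_N = 31.25, hence x_N = 25.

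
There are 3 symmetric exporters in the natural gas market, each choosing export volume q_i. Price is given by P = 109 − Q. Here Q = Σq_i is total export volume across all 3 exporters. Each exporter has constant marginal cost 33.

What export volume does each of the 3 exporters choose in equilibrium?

A representative exporter's profit is π_i = q_i(109 − Q) − 33q_i, with Q = q_i + Σ_{j≠i} q_j.
First-order condition: 76 − 2q_i − Σ_{j≠i} q_j = 0.
With identical exporters, set every q_j = q: then 76 − 2q − 2q = 0, i.e. q = 76/4 = 19.

19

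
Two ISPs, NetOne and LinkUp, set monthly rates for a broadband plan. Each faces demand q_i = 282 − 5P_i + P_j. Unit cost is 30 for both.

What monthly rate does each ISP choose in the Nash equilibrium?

48

NetOne's profit: π = (P_{NetOne} − 30)(282 − 5P_{NetOne} + P_{LinkUp}).
∂π/∂P_{NetOne} = 432 − 10P_{NetOne} + P_{LinkUp} = 0 ⇒ P_{NetOne} = 43.2 + 0.1P_{LinkUp}.
By symmetry P_{LinkUp} = P_{NetOne}; substituting into the reaction function, 0.9P_{NetOne} = 43.2 and P_{NetOne} = 48.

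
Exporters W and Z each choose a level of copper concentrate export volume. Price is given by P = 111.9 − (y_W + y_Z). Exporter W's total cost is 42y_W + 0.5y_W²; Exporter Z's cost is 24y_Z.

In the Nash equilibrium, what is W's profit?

Exporter W's profit: π = y_W(111.9 − (y_W + y_Z)) − 42y_W − 0.5y_W².
∂π/∂y_W = 69.9 − 3y_W − y_Z = 0, so y_W = 23.3 − (1/3)y_Z.
For Z: ∂π/∂y_Z = 87.9 − 2y_Z − y_W = 0 ⇒ y_Z = 43.95 − 0.5y_W.
Plugging y_Z into W's best response: y_W = 23.3 − (1/3)(43.95 − 0.5y_W) ⇒ (5/6)y_W = 8.65, so y_W = 10.38.
Then y_Z = 43.95 − 0.5·10.38 = 38.76.
Price P = 111.9 − 49.14 = 62.76.
W's profit: (62.76 − 42)·10.38 − 0.5(10.38)² = 161.6166.

161.6166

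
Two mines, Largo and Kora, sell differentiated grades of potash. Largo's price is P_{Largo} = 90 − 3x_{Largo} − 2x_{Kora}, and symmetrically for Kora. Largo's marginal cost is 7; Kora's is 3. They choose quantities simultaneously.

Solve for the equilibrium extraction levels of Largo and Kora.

10.125, 11.125

Mine Largo's profit: π = x_{Largo}(90 − 3x_{Largo} − 2x_{Kora}) − 7x_{Largo}.
∂π/∂x_{Largo} = 83 − 6x_{Largo} − 2x_{Kora} = 0 ⇒ x_{Largo} = 83/6 − (1/3)x_{Kora}.
Similarly x_{Kora} = 14.5 − (1/3)x_{Largo}.
Solving the two reaction functions simultaneously: (1 − (−1/3)(−1/3))x_{Largo} = 83/6 − (1/3)·14.5, so (8/9)x_{Largo} = 9 and x_{Largo} = 10.125.
Then x_{Kora} = 14.5 − (1/3)·10.125 = 11.125.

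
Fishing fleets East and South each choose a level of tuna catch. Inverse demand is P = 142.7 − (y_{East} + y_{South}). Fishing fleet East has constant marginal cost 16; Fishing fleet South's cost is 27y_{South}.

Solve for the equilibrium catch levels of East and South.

Fishing fleet East's profit: π = y_{East}(142.7 − (y_{East} + y_{South})) − 16y_{East}.
∂π/∂y_{East} = 126.7 − 2y_{East} − y_{South} = 0, so y_{East} = 63.35 − 0.5y_{South}.
By the same steps for South: y_{South} = 57.85 − 0.5y_{East}.
Plugging y_{South} into East's best response: y_{East} = 63.35 − 0.5(57.85 − 0.5y_{East}) ⇒ 0.75y_{East} = 34.425, so y_{East} = 45.9.
Then y_{South} = 57.85 − 0.5·45.9 = 34.9.

45.9, 34.9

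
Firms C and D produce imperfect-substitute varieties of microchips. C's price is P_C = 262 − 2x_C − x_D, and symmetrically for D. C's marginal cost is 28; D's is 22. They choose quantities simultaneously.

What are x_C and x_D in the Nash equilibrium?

Firm C's profit: π = x_C(262 − 2x_C − x_D) − 28x_C.
∂π/∂x_C = 234 − 4x_C − x_D = 0 ⇒ x_C = 58.5 − 0.25x_D.
Similarly x_D = 60 − 0.25x_C.
Plugging x_D into C's best response: x_C = 58.5 − 0.25(60 − 0.25x_C) ⇒ 0.9375x_C = 43.5, so x_C = 46.4.
Then x_D = 60 − 0.25·46.4 = 48.4.

46.4, 48.4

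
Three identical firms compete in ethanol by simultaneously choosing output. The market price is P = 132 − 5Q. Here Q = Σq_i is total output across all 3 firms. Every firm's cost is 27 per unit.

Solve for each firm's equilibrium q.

5.25

A representative firm's profit is π_i = q_i(132 − 5Q) − 27q_i, with Q = q_i + Σ_{j≠i} q_j.
First-order condition: 105 − 10q_i − 5Σ_{j≠i} q_j = 0.
With identical firms, set every q_j = q: then 105 − 10q − 10q = 0, i.e. q = 105/20 = 5.25.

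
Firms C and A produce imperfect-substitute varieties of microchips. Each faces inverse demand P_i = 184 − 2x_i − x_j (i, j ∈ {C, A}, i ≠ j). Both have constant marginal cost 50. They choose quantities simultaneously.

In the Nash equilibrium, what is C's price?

103.6

Firm C's profit: π = x_C(184 − 2x_C − x_A) − 50x_C.
∂π/∂x_C = 134 − 4x_C − x_A = 0 ⇒ x_C = 33.5 − 0.25x_A.
By symmetry x_A = x_C; substituting into the reaction function, 1.25x_C = 33.5 and x_C = 26.8.
P_C = 184 − 2·26.8 − 26.8 = 103.6.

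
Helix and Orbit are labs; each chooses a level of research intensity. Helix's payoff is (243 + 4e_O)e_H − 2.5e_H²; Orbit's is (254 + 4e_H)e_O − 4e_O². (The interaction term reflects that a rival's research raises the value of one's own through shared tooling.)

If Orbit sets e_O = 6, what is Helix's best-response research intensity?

Expanding Helix's payoff: 243e_H + 4e_Oe_H − 2.5e_H².
∂π/∂e_H = 243 + 4e_O − 5e_H = 0, so e_H = 48.6 + 0.8e_O.
At e_O = 6: e_H = 48.6 + 0.8·6 = 53.4.

53.4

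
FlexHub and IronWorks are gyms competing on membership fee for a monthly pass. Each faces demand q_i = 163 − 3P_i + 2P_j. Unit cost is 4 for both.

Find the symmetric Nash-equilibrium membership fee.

43.75

FlexHub's profit: π = (P_{FlexHub} − 4)(163 − 3P_{FlexHub} + 2P_{IronWorks}).
∂π/∂P_{FlexHub} = 175 − 6P_{FlexHub} + 2P_{IronWorks} = 0 ⇒ P_{FlexHub} = 175/6 + (1/3)P_{IronWorks}.
By symmetry P_{IronWorks} = P_{FlexHub}; substituting into the reaction function, (2/3)P_{FlexHub} = 175/6 and P_{FlexHub} = 43.75.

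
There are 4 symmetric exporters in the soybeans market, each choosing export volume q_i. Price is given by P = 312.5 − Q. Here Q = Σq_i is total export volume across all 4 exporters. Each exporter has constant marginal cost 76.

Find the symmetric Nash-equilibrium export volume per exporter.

47.3

A representative exporter's profit is π_i = q_i(312.5 − Q) − 76q_i, with Q = q_i + Σ_{j≠i} q_j.
First-order condition: 236.5 − 2q_i − Σ_{j≠i} q_j = 0.
Imposing symmetry (q_j = q for all j) turns Σ_{j≠i} q_j into 3q, so 236.5 = 5q and q = 47.3.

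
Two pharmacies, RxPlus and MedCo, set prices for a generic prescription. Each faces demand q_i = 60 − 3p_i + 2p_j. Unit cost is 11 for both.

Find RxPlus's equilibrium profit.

450.1875

RxPlus's profit: π = (p_{RxPlus} − 11)(60 − 3p_{RxPlus} + 2p_{MedCo}).
∂π/∂p_{RxPlus} = 93 − 6p_{RxPlus} + 2p_{MedCo} = 0 ⇒ p_{RxPlus} = 15.5 + (1/3)p_{MedCo}.
By symmetry p_{MedCo} = p_{RxPlus}; substituting into the reaction function, (2/3)p_{RxPlus} = 15.5 and p_{RxPlus} = 23.25.
q_{RxPlus} = 60 − 3·23.25 + 2·23.25 = 36.75.
Profit = (23.25 − 11)·36.75 = 450.1875.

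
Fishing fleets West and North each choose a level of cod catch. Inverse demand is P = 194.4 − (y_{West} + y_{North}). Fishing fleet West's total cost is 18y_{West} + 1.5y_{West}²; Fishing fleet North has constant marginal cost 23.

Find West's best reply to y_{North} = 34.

28.48

Fishing fleet West's profit: π = y_{West}(194.4 − (y_{West} + y_{North})) − 18y_{West} − 1.5y_{West}².
∂π/∂y_{West} = 176.4 − 5y_{West} − y_{North} = 0, so y_{West} = 35.28 − 0.2y_{North}.
At y_{North} = 34: y_{West} = 35.28 − 0.2·34 = 28.48.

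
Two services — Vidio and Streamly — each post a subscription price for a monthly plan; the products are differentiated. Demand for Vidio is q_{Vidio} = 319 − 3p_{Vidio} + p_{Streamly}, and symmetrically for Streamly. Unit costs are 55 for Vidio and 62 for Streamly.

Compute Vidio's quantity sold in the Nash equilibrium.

127.2

Vidio's profit: π = (p_{Vidio} − 55)(319 − 3p_{Vidio} + p_{Streamly}).
∂π/∂p_{Vidio} = 484 − 6p_{Vidio} + p_{Streamly} = 0 ⇒ p_{Vidio} = 242/3 + (1/6)p_{Streamly}.
Similarly p_{Streamly} = 505/6 + (1/6)p_{Vidio}.
Substituting the second reaction function into the first: p_{Vidio} = 242/3 + (1/6)(505/6 + (1/6)p_{Vidio}), which gives (35/36)p_{Vidio} = 3409/36 ⇒ p_{Vidio} = 97.4.
Then p_{Streamly} = 505/6 + (1/6)·97.4 = 100.4.
q_{Vidio} = 319 − 3·97.4 + 100.4 = 127.2.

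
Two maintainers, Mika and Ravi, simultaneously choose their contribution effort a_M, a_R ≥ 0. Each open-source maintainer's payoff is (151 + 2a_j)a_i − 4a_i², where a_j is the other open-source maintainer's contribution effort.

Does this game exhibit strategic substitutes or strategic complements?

Mika's payoff is (151 + 2a_R)a_M − 4a_M².
∂π/∂a_M = 151 + 2a_R − 8a_M = 0, so a_M = 18.875 + 0.25a_R.
The best-response slope da_M/da_R = 0.25 > 0: the reaction function is upward-sloping, so the choices are strategic complements.

strategic complements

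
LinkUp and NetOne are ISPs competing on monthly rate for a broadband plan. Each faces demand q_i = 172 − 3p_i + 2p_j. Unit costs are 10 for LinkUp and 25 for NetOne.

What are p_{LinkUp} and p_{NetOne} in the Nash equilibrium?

LinkUp's profit: π = (p_{LinkUp} − 10)(172 − 3p_{LinkUp} + 2p_{NetOne}).
∂π/∂p_{LinkUp} = 202 − 6p_{LinkUp} + 2p_{NetOne} = 0 ⇒ p_{LinkUp} = 101/3 + (1/3)p_{NetOne}.
Similarly p_{NetOne} = 247/6 + (1/3)p_{LinkUp}.
Plugging p_{NetOne} into LinkUp's best response: p_{LinkUp} = 101/3 + (1/3)(247/6 + (1/3)p_{LinkUp}) ⇒ (8/9)p_{LinkUp} = 853/18, so p_{LinkUp} = 53.3125.
Then p_{NetOne} = 247/6 + (1/3)·53.3125 = 58.9375.

53.3125, 58.9375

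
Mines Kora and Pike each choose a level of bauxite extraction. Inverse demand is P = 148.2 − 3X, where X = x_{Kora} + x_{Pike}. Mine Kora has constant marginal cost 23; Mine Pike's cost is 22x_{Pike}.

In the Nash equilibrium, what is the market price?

Mine Kora's profit: π = x_{Kora}(148.2 − 3(x_{Kora} + x_{Pike})) − 23x_{Kora}.
∂π/∂x_{Kora} = 125.2 − 6x_{Kora} − 3x_{Pike} = 0, so x_{Kora} = 313/15 − 0.5x_{Pike}.
By the same steps for Pike: x_{Pike} = 631/30 − 0.5x_{Kora}.
Substituting the second reaction function into the first: x_{Kora} = 313/15 − 0.5(631/30 − 0.5x_{Kora}), which gives 0.75x_{Kora} = 10.35 ⇒ x_{Kora} = 13.8.
Then x_{Pike} = 631/30 − 0.5·13.8 = 212/15.
Equilibrium price: P = 148.2 − 3·(419/15) = 64.4.

64.4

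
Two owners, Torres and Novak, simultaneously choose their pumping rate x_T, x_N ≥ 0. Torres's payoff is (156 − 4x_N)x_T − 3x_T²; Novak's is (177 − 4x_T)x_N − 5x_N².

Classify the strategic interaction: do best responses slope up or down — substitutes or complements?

Expanding Torres's payoff: 156x_T − 4x_Nx_T − 3x_T².
∂π/∂x_T = 156 − 4x_N − 6x_T = 0, so x_T = 26 − (2/3)x_N.
The best-response slope dx_T/dx_N = −2/3 < 0: the reaction function is downward-sloping, so the choices are strategic substitutes.

strategic substitutes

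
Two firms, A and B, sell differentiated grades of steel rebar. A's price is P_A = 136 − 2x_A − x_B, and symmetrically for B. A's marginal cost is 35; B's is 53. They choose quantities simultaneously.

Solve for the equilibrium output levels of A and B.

Firm A's profit: π = x_A(136 − 2x_A − x_B) − 35x_A.
∂π/∂x_A = 101 − 4x_A − x_B = 0 ⇒ x_A = 25.25 − 0.25x_B.
Similarly x_B = 20.75 − 0.25x_A.
Plugging x_B into A's best response: x_A = 25.25 − 0.25(20.75 − 0.25x_A) ⇒ 0.9375x_A = 20.0625, so x_A = 21.4.
Then x_B = 20.75 − 0.25·21.4 = 15.4.

21.4, 15.4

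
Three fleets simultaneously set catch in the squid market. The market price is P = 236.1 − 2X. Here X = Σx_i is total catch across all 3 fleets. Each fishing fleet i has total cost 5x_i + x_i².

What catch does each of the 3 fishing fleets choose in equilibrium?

A representative fishing fleet's profit is π_i = x_i(236.1 − 2X) − 5x_i − x_i², with X = x_i + Σ_{j≠i} x_j.
First-order condition: 231.1 − 6x_i − 2Σ_{j≠i} x_j = 0.
With identical fishing fleets, set every x_j = x: then 231.1 − 6x − 4x = 0, i.e. x = 231.1/10 = 23.11.

23.11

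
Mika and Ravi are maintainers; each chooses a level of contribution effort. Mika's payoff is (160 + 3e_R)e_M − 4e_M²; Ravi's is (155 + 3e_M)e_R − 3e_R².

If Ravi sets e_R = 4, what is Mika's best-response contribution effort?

21.5

Expanding Mika's payoff: 160e_M + 3e_Re_M − 4e_M².
∂π/∂e_M = 160 + 3e_R − 8e_M = 0, so e_M = 20 + 0.375e_R.
At e_R = 4: e_M = 20 + 0.375·4 = 21.5.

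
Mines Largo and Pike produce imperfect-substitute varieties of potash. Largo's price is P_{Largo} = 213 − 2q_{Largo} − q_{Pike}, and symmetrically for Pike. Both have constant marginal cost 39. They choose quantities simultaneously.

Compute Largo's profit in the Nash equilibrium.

Mine Largo's profit: π = q_{Largo}(213 − 2q_{Largo} − q_{Pike}) − 39q_{Largo}.
∂π/∂q_{Largo} = 174 − 4q_{Largo} − q_{Pike} = 0 ⇒ q_{Largo} = 43.5 − 0.25q_{Pike}.
By symmetry q_{Pike} = q_{Largo}; substituting into the reaction function, 1.25q_{Largo} = 43.5 and q_{Largo} = 34.8.
P_{Largo} = 213 − 2·34.8 − 34.8 = 108.6.
Profit = (108.6 − 39)·34.8 = 2422.08.

2422.08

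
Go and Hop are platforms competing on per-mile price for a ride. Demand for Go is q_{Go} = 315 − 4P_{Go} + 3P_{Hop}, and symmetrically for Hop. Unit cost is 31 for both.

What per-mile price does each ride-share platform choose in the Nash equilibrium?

87.8

Go's profit: π = (P_{Go} − 31)(315 − 4P_{Go} + 3P_{Hop}).
∂π/∂P_{Go} = 439 − 8P_{Go} + 3P_{Hop} = 0 ⇒ P_{Go} = 54.875 + 0.375P_{Hop}.
By symmetry P_{Hop} = P_{Go}; substituting into the reaction function, 0.625P_{Go} = 54.875 and P_{Go} = 87.8.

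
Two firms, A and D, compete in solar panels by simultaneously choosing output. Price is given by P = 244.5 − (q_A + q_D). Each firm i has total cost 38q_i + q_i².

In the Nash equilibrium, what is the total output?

Firm A's profit: π = q_A(244.5 − (q_A + q_D)) − 38q_A − q_A².
∂π/∂q_A = 206.5 − 4q_A − q_D = 0, so q_A = 51.625 − 0.25q_D.
Setting q_A = q_D in the reaction function: q_A = 51.625 − 0.25q_A, so q_A = 51.625 / 1.25 = 41.3.
Total output: 41.3 + 41.3 = 82.6.

82.6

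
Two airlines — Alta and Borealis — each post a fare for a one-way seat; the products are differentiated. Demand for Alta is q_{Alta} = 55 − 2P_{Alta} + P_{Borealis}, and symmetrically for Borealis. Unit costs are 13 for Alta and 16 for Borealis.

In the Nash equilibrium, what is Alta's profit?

Alta's profit: π = (P_{Alta} − 13)(55 − 2P_{Alta} + P_{Borealis}).
∂π/∂P_{Alta} = 81 − 4P_{Alta} + P_{Borealis} = 0 ⇒ P_{Alta} = 20.25 + 0.25P_{Borealis}.
Similarly P_{Borealis} = 21.75 + 0.25P_{Alta}.
Substituting the second reaction function into the first: P_{Alta} = 20.25 + 0.25(21.75 + 0.25P_{Alta}), which gives 0.9375P_{Alta} = 25.6875 ⇒ P_{Alta} = 27.4.
Then P_{Borealis} = 21.75 + 0.25·27.4 = 28.6.
q_{Alta} = 55 − 2·27.4 + 28.6 = 28.8.
Profit = (27.4 − 13)·28.8 = 414.72.

414.72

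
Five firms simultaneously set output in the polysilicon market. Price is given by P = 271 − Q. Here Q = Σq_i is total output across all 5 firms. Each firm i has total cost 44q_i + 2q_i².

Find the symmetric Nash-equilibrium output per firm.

A representative firm's profit is π_i = q_i(271 − Q) − 44q_i − 2q_i², with Q = q_i + Σ_{j≠i} q_j.
First-order condition: 227 − 6q_i − Σ_{j≠i} q_j = 0.
Imposing symmetry (q_j = q for all j) turns Σ_{j≠i} q_j into 4q, so 227 = 10q and q = 22.7.

22.7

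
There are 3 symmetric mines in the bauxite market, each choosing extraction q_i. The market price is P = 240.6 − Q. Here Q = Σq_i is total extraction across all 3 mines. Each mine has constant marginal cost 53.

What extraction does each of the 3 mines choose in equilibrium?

A representative mine's profit is π_i = q_i(240.6 − Q) − 53q_i, with Q = q_i + Σ_{j≠i} q_j.
First-order condition: 187.6 − 2q_i − Σ_{j≠i} q_j = 0.
Imposing symmetry (q_j = q for all j) turns Σ_{j≠i} q_j into 2q, so 187.6 = 4q and q = 46.9.

46.9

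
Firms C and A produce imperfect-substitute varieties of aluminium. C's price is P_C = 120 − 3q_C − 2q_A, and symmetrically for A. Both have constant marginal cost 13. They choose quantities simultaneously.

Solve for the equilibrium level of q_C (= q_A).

13.375

Firm C's profit: π = q_C(120 − 3q_C − 2q_A) − 13q_C.
∂π/∂q_C = 107 − 6q_C − 2q_A = 0 ⇒ q_C = 107/6 − (1/3)q_A.
Setting q_C = q_A in the reaction function: q_C = 107/6 − (1/3)q_C, so q_C = (107/6) / (4/3) = 13.375.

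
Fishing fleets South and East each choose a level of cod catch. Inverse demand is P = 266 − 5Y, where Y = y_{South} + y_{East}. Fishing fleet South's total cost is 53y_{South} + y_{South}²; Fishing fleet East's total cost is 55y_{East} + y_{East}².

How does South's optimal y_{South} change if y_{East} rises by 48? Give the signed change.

-20

Fishing fleet South's profit: π = y_{South}(266 − 5(y_{South} + y_{East})) − 53y_{South} − y_{South}².
∂π/∂y_{South} = 213 − 12y_{South} − 5y_{East} = 0, so y_{South} = 17.75 − (5/12)y_{East}.
The reaction-function slope is −5/12, so a 48-unit rise in y_{East} moves y_{South} by −5/12 × 48 = −20. South's best response falls — the actions are strategic substitutes.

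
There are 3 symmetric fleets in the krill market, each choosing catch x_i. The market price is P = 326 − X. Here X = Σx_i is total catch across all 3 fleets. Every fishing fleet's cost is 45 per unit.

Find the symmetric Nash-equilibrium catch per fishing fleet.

70.25

A representative fishing fleet's profit is π_i = x_i(326 − X) − 45x_i, with X = x_i + Σ_{j≠i} x_j.
First-order condition: 281 − 2x_i − Σ_{j≠i} x_j = 0.
Imposing symmetry (x_j = x for all j) turns Σ_{j≠i} x_j into 2x, so 281 = 4x and x = 70.25.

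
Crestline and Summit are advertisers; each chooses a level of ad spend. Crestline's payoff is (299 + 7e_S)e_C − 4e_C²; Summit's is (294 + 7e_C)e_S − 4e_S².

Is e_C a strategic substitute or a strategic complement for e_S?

strategic complements

Expanding Crestline's payoff: 299e_C + 7e_Se_C − 4e_C².
∂π/∂e_C = 299 + 7e_S − 8e_C = 0, so e_C = 37.375 + 0.875e_S.
The best-response slope de_C/de_S = 0.875 > 0: the reaction function is upward-sloping, so the choices are strategic complements.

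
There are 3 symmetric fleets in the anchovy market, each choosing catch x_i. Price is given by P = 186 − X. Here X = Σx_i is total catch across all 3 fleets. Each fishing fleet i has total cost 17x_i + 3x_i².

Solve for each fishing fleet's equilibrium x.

A representative fishing fleet's profit is π_i = x_i(186 − X) − 17x_i − 3x_i², with X = x_i + Σ_{j≠i} x_j.
First-order condition: 169 − 8x_i − Σ_{j≠i} x_j = 0.
With identical fishing fleets, set every x_j = x: then 169 − 8x − 2x = 0, i.e. x = 169/10 = 16.9.

16.9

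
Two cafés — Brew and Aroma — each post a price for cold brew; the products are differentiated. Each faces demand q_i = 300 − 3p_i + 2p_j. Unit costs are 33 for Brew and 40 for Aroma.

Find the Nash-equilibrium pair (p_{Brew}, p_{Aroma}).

Brew's profit: π = (p_{Brew} − 33)(300 − 3p_{Brew} + 2p_{Aroma}).
∂π/∂p_{Brew} = 399 − 6p_{Brew} + 2p_{Aroma} = 0 ⇒ p_{Brew} = 66.5 + (1/3)p_{Aroma}.
Similarly p_{Aroma} = 70 + (1/3)p_{Brew}.
Substituting the second reaction function into the first: p_{Brew} = 66.5 + (1/3)(70 + (1/3)p_{Brew}), which gives (8/9)p_{Brew} = 539/6 ⇒ p_{Brew} = 101.0625.
Then p_{Aroma} = 70 + (1/3)·101.0625 = 103.6875.

101.0625, 103.6875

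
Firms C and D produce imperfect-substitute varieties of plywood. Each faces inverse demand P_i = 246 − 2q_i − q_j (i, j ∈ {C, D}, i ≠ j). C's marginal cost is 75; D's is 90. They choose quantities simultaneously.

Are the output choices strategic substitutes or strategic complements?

strategic substitutes

Firm C's profit: π = q_C(246 − 2q_C − q_D) − 75q_C.
∂π/∂q_C = 171 − 4q_C − q_D = 0 ⇒ q_C = 42.75 − 0.25q_D.
The best-response slope dq_C/dq_D = −0.25 < 0: the reaction function is downward-sloping, so the choices are strategic substitutes.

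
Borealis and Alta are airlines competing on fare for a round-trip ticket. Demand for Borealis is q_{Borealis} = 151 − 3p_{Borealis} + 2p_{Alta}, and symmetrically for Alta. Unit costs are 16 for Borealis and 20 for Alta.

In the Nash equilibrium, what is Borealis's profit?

Borealis's profit: π = (p_{Borealis} − 16)(151 − 3p_{Borealis} + 2p_{Alta}).
∂π/∂p_{Borealis} = 199 − 6p_{Borealis} + 2p_{Alta} = 0 ⇒ p_{Borealis} = 199/6 + (1/3)p_{Alta}.
Similarly p_{Alta} = 211/6 + (1/3)p_{Borealis}.
Solving the two reaction functions simultaneously: (1 − (1/3)(1/3))p_{Borealis} = 199/6 + (1/3)·(211/6), so (8/9)p_{Borealis} = 404/9 and p_{Borealis} = 50.5.
Then p_{Alta} = 211/6 + (1/3)·50.5 = 52.
q_{Borealis} = 151 − 3·50.5 + 2·52 = 103.5.
Profit = (50.5 − 16)·103.5 = 3570.75.

3570.75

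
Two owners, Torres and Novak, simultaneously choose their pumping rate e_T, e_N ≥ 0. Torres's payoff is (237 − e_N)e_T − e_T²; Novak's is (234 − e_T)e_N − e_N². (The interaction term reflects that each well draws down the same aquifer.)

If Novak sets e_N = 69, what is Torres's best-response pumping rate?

84

Expanding Torres's payoff: 237e_T − e_Ne_T − e_T².
∂π/∂e_T = 237 − e_N − 2e_T = 0, so e_T = 118.5 − 0.5e_N.
At e_N = 69: e_T = 118.5 − 0.5·69 = 84.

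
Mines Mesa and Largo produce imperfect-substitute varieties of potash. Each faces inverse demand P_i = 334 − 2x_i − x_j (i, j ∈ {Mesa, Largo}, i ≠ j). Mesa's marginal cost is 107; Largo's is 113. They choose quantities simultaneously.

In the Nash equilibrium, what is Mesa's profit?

4195.28

Mine Mesa's profit: π = x_{Mesa}(334 − 2x_{Mesa} − x_{Largo}) − 107x_{Mesa}.
∂π/∂x_{Mesa} = 227 − 4x_{Mesa} − x_{Largo} = 0 ⇒ x_{Mesa} = 56.75 − 0.25x_{Largo}.
Similarly x_{Largo} = 55.25 − 0.25x_{Mesa}.
Plugging x_{Largo} into Mesa's best response: x_{Mesa} = 56.75 − 0.25(55.25 − 0.25x_{Mesa}) ⇒ 0.9375x_{Mesa} = 42.9375, so x_{Mesa} = 45.8.
Then x_{Largo} = 55.25 − 0.25·45.8 = 43.8.
P_{Mesa} = 334 − 2·45.8 − 43.8 = 198.6.
Profit = (198.6 − 107)·45.8 = 4195.28.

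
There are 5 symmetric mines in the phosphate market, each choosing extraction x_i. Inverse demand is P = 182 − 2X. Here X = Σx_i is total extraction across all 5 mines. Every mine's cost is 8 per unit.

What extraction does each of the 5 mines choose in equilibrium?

14.5

A representative mine's profit is π_i = x_i(182 − 2X) − 8x_i, with X = x_i + Σ_{j≠i} x_j.
First-order condition: 174 − 4x_i − 2Σ_{j≠i} x_j = 0.
With identical mines, set every x_j = x: then 174 − 4x − 8x = 0, i.e. x = 174/12 = 14.5.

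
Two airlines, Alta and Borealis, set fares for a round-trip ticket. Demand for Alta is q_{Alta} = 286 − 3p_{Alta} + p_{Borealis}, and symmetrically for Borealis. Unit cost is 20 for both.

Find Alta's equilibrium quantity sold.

147.6

Alta's profit: π = (p_{Alta} − 20)(286 − 3p_{Alta} + p_{Borealis}).
∂π/∂p_{Alta} = 346 − 6p_{Alta} + p_{Borealis} = 0 ⇒ p_{Alta} = 173/3 + (1/6)p_{Borealis}.
By symmetry p_{Borealis} = p_{Alta}; substituting into the reaction function, (5/6)p_{Alta} = 173/3 and p_{Alta} = 69.2.
q_{Alta} = 286 − 3·69.2 + 69.2 = 147.6.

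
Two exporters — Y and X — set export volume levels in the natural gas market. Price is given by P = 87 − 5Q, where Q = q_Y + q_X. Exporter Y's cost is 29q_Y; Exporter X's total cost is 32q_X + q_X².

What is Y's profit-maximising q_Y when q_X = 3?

4.3

Exporter Y's profit: π = q_Y(87 − 5(q_Y + q_X)) − 29q_Y.
∂π/∂q_Y = 58 − 10q_Y − 5q_X = 0, so q_Y = 5.8 − 0.5q_X.
At q_X = 3: q_Y = 5.8 − 0.5·3 = 4.3.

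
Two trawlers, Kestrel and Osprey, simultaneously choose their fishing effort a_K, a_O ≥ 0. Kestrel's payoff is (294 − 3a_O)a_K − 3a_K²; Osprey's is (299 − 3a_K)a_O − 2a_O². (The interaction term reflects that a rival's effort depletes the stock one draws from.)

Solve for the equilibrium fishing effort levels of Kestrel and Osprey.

Expanding Kestrel's payoff: 294a_K − 3a_Oa_K − 3a_K².
∂π/∂a_K = 294 − 3a_O − 6a_K = 0, so a_K = 49 − 0.5a_O.
Likewise for Osprey: a_O = 74.75 − 0.75a_K.
Plugging a_O into Kestrel's best response: a_K = 49 − 0.5(74.75 − 0.75a_K) ⇒ 0.625a_K = 11.625, so a_K = 18.6.
Then a_O = 74.75 − 0.75·18.6 = 60.8.

18.6, 60.8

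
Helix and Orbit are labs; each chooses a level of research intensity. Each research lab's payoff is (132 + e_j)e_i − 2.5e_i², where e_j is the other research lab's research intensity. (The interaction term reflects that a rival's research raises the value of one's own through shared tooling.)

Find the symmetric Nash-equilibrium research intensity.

33

Helix's payoff is (132 + e_O)e_H − 2.5e_H².
∂π/∂e_H = 132 + e_O − 5e_H = 0, so e_H = 26.4 + 0.2e_O.
The game is symmetric, so in equilibrium e_O = e_H: the reaction function gives 0.8e_H = 26.4, hence e_H = 33.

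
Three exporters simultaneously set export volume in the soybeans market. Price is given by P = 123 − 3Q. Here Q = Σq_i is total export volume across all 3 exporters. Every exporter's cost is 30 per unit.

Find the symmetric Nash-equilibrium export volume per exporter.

7.75

A representative exporter's profit is π_i = q_i(123 − 3Q) − 30q_i, with Q = q_i + Σ_{j≠i} q_j.
First-order condition: 93 − 6q_i − 3Σ_{j≠i} q_j = 0.
With identical exporters, set every q_j = q: then 93 − 6q − 6q = 0, i.e. q = 93/12 = 7.75.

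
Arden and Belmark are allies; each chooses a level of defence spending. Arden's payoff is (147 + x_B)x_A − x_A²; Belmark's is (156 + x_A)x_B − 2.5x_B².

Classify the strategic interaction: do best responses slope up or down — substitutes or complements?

Expanding Arden's payoff: 147x_A + x_Bx_A − x_A².
∂π/∂x_A = 147 + x_B − 2x_A = 0, so x_A = 73.5 + 0.5x_B.
The best-response slope dx_A/dx_B = 0.5 > 0: the reaction function is upward-sloping, so the choices are strategic complements.

strategic complements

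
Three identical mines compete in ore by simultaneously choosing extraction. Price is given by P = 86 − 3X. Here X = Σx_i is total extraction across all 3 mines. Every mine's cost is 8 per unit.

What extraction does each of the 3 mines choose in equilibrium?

6.5

A representative mine's profit is π_i = x_i(86 − 3X) − 8x_i, with X = x_i + Σ_{j≠i} x_j.
First-order condition: 78 − 6x_i − 3Σ_{j≠i} x_j = 0.
In a symmetric equilibrium every mine chooses the same x, so Σ_{j≠i} x_j = 2x. The condition becomes 78 − 12x = 0, giving x = 78/12 = 6.5.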